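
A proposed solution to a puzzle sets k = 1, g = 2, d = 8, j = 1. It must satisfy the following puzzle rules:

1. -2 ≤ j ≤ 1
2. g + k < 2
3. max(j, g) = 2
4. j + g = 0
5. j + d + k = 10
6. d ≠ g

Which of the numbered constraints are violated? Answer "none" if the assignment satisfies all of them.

Constraints 2 and 4 are violated.

1. j = 1 lies in [-2, 1]  true
2. g + k = 2 + 1 = 3; 3 ≥ 2, bound 2 not met  false
3. max(1, 2) = 2  true
4. j + g = 1 + 2 = 3, not 0  false
5. j + d + k = 1 + 8 + 1 = 10  true
6. d = 8, g = 2; distinct  true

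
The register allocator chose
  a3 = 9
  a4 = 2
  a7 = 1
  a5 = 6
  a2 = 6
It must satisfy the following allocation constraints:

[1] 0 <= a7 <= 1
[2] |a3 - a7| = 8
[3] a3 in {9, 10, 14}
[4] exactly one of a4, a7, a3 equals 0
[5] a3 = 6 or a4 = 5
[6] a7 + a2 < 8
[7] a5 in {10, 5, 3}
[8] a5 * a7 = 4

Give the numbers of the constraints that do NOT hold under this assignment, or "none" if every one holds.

[1] a7 = 1 lies in [0, 1]  ✔
[2] |9 - 1| = 8  ✔
[3] a3 = 9 is in {9, 10, 14}  ✔
[4] a4=2, a7=1, a3=9; 0 of them equal 0, not exactly one  ✘
[5] a3 = 9 ≠ 6 and a4 = 2 ≠ 5; both disjuncts false  ✘
[6] a7 + a2 = 1 + 6 = 7; 7 < 8  ✔
[7] a5 = 6 is not in {10, 5, 3}  ✘
[8] a5 * a7 = 6 * 1 = 6, not 4  ✘

Violated: 4, 5, 7, and 8.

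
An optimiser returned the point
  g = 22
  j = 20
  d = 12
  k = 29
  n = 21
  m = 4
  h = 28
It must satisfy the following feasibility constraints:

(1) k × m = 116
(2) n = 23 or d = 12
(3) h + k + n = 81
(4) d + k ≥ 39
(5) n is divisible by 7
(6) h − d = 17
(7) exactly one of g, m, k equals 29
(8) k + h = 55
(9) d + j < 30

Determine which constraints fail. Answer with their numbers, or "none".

(1) k × m = 29 × 4 = 116 — satisfied.
(2) n = 21 ≠ 23, but d = 12 = 12 (second disjunct) — satisfied.
(3) h + k + n = 28 + 29 + 21 = 78, not 81 — violated.
(4) d + k = 12 + 29 = 41; 41 ≥ 39 — satisfied.
(5) 21 / 7 = 3, so 7 divides 21 — satisfied.
(6) h − d = 28 − 12 = 16, not 17 — violated.
(7) g=22, m=4, k=29; 1 of them equals 29 — satisfied.
(8) k + h = 29 + 28 = 57, not 55 — violated.
(9) d + j = 12 + 20 = 32; 32 ≥ 30, bound 30 not met — violated.

Constraints 3, 6, 8, 9 are violated.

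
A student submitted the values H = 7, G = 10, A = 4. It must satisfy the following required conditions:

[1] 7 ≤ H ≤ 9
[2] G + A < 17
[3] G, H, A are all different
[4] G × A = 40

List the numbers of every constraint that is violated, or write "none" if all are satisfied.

[1] H = 7 lies in [7, 9] — holds.
[2] G + A = 10 + 4 = 14; 14 < 17 — holds.
[3] values 10, 7, 4 are pairwise distinct — holds.
[4] G × A = 10 × 4 = 40 — holds.

No violations.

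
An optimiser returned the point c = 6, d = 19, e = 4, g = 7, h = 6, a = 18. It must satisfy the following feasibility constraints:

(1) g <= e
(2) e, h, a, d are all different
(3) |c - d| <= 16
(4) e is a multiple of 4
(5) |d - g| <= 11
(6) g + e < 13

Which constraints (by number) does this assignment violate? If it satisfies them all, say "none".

(1) g = 7, e = 4; 7 > 4 (want ≤) — violated.
(2) values 4, 6, 18, 19 are pairwise distinct — OK.
(3) |6 - 19| = 13; 13 ≤ 16 — OK.
(4) 4 / 4 = 1, so 4 divides 4 — OK.
(5) |19 - 7| = 12; 12 > 11, exceeds bound 11 — violated.
(6) g + e = 7 + 4 = 11; 11 < 13 — OK.

Constraints 1 and 5 do not hold.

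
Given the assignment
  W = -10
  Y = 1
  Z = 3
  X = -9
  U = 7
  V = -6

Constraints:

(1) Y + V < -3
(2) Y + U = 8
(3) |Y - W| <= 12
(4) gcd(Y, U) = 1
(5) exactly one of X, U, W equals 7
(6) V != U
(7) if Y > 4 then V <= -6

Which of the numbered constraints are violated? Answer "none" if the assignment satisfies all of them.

(1) Y + V = 1 + (-6) = -5; -5 < -3 — OK.
(2) Y + U = 1 + 7 = 8 — OK.
(3) |1 - (-10)| = 11; 11 ≤ 12 — OK.
(4) gcd(1, 7) = 1 — OK.
(5) X=-9, U=7, W=-10; 1 of them equals 7 — OK.
(6) V = -6, U = 7; distinct — OK.
(7) Y = 1, not > 4; antecedent false, conditional vacuously true — OK.

None — every constraint holds.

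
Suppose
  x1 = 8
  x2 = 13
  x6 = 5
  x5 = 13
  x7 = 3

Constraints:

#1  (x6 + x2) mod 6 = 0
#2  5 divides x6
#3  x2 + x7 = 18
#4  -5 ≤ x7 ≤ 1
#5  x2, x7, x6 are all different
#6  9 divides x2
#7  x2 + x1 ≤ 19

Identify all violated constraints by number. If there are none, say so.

Constraints 3, 4, 6, and 7 do not hold.

#1 x6 + x2 = 18; 18 mod 6 = 0 — holds.
#2 5 / 5 = 1, so 5 divides 5 — holds.
#3 x2 + x7 = 13 + 3 = 16, not 18 — fails.
#4 x7 = 3 is outside [-5, 1] — fails.
#5 values 13, 3, 5 are pairwise distinct — holds.
#6 13 = 9×1 + 4, so 9 does not divide 13 — fails.
#7 x2 + x1 = 13 + 8 = 21; 21 > 19, bound 19 not met — fails.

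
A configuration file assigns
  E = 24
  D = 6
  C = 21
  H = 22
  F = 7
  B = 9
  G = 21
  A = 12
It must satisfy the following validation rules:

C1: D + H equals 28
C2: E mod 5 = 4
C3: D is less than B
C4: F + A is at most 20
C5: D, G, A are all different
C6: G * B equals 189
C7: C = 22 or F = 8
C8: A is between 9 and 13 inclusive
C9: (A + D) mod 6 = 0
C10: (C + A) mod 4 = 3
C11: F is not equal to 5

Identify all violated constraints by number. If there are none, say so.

C1: D + H = 6 + 22 = 28  ✓
C2: 24 mod 5 = 4  ✓
C3: D = 6, B = 9; 6 < 9  ✓
C4: F + A = 7 + 12 = 19; 19 ≤ 20  ✓
C5: values 6, 21, 12 are pairwise distinct  ✓
C6: G * B = 21 * 9 = 189  ✓
C7: C = 21 ≠ 22 and F = 7 ≠ 8; both disjuncts false  ✗
C8: A = 12 lies in [9, 13]  ✓
C9: A + D = 18; 18 mod 6 = 0  ✓
C10: C + A = 33; 33 mod 4 = 1, not 3  ✗
C11: F = 7, and 7 ≠ 5  ✓

Violated: 7 and 10.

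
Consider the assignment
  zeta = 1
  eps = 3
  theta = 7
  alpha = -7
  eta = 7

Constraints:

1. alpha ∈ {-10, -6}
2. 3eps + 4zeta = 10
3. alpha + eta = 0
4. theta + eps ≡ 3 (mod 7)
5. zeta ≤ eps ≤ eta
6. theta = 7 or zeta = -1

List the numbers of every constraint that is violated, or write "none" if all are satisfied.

1. alpha = -7 is not in {-10, -6}  ✘
2. 3eps + 4zeta = 3(3) + 4(1) = 13, not 10  ✘
3. alpha + eta = -7 + 7 = 0  ✔
4. theta + eps = 10; 10 mod 7 = 3  ✔
5. values 1 ≤ 3 ≤ 7  ✔
6. theta = 7 = 7 (first disjunct)  ✔

Constraints 1 and 2 are violated.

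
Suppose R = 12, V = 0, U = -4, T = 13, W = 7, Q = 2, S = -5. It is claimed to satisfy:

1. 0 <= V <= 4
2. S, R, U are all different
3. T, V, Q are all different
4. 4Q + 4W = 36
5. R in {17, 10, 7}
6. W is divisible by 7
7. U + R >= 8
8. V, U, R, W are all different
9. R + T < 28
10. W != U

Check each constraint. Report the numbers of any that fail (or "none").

No — constraint 5 is not satisfied.

1. V = 0 lies in [0, 4]  OK
2. values -5, 12, -4 are pairwise distinct  OK
3. values 13, 0, 2 are pairwise distinct  OK
4. 4Q + 4W = 4(2) + 4(7) = 36  OK
5. R = 12 is not in {17, 10, 7}  FAIL
6. 7 / 7 = 1, so 7 divides 7  OK
7. U + R = -4 + 12 = 8; 8 ≥ 8  OK
8. values 0, -4, 12, 7 are pairwise distinct  OK
9. R + T = 12 + 13 = 25; 25 < 28  OK
10. W = 7, U = -4; distinct  OK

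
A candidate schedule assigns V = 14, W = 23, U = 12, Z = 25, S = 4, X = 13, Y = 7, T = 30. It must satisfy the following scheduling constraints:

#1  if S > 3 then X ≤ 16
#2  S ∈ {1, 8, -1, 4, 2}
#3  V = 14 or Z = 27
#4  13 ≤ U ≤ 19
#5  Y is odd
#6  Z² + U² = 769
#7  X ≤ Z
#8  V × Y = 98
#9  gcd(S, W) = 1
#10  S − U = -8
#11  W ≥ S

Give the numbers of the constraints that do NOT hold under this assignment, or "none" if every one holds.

The assignment fails constraint 4.

#1 S = 4 > 3, so we need X ≤ 16; X = 13 ≤ 16  true
#2 S = 4 is in {1, 8, -1, 4, 2}  true
#3 V = 14 = 14 (first disjunct)  true
#4 U = 12 is outside [13, 19]  false
#5 Y = 7 is odd  true
#6 Z² + U² = 25² + 12² = 625 + 144 = 769  true
#7 X = 13, Z = 25; 13 ≤ 25  true
#8 V × Y = 14 × 7 = 98  true
#9 gcd(4, 23) = 1  true
#10 S − U = 4 − 12 = -8  true
#11 W = 23, S = 4; 23 ≥ 4  true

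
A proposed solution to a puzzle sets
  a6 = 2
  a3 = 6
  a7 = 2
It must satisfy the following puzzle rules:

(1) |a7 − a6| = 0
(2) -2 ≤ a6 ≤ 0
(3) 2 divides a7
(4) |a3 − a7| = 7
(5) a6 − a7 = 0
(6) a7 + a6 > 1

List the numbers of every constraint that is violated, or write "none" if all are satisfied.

(1) |2 − 2| = 0 — holds.
(2) a6 = 2 is outside [-2, 0] — fails.
(3) 2 / 2 = 1, so 2 divides 2 — holds.
(4) |6 − 2| = 4, not 7 — fails.
(5) a6 − a7 = 2 − 2 = 0 — holds.
(6) a7 + a6 = 2 + 2 = 4; 4 > 1 — holds.

Constraints 2 and 4 are violated.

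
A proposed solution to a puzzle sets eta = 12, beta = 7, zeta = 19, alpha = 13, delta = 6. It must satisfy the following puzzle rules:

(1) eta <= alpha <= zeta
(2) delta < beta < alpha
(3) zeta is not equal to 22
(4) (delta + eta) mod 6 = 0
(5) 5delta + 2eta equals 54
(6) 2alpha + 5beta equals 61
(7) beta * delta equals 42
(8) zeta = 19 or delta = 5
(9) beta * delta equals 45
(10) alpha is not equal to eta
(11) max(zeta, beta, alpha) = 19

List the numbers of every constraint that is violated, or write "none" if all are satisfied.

Constraint 9 is violated.

(1) values 12 <= 13 <= 19 — holds.
(2) values 6 < 7 < 13 — holds.
(3) zeta = 19, and 19 ≠ 22 — holds.
(4) delta + eta = 18; 18 mod 6 = 0 — holds.
(5) 5delta + 2eta = 5(6) + 2(12) = 54 — holds.
(6) 2alpha + 5beta = 2(13) + 5(7) = 61 — holds.
(7) beta * delta = 7 * 6 = 42 — holds.
(8) zeta = 19 = 19 (first disjunct) — holds.
(9) beta * delta = 7 * 6 = 42, not 45 — does not hold.
(10) alpha = 13, eta = 12; distinct — holds.
(11) max(19, 7, 13) = 19 — holds.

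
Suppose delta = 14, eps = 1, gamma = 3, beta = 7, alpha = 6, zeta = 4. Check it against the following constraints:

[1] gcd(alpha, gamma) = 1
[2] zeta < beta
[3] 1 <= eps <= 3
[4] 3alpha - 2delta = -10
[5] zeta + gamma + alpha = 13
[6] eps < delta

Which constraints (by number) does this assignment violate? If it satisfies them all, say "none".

Constraint 1 does not hold.

[1] gcd(6, 3) = 3, not 1  ✘
[2] zeta = 4, beta = 7; 4 < 7  ✔
[3] eps = 1 lies in [1, 3]  ✔
[4] 3alpha - 2delta = 3(6) - 2(14) = -10  ✔
[5] zeta + gamma + alpha = 4 + 3 + 6 = 13  ✔
[6] eps = 1, delta = 14; 1 < 14  ✔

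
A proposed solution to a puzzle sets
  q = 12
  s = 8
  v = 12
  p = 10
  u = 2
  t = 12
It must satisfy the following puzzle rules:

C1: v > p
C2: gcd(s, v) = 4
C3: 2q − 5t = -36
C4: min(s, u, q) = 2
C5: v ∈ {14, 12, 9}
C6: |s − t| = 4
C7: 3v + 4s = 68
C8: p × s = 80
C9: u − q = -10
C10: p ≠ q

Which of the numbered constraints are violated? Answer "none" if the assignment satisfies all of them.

All constraints are satisfied.

C1: v = 12, p = 10; 12 > 10 — satisfied.
C2: gcd(8, 12) = 4 — satisfied.
C3: 2q − 5t = 2(12) − 5(12) = -36 — satisfied.
C4: min(8, 2, 12) = 2 — satisfied.
C5: v = 12 is in {14, 12, 9} — satisfied.
C6: |8 − 12| = 4 — satisfied.
C7: 3v + 4s = 3(12) + 4(8) = 68 — satisfied.
C8: p × s = 10 × 8 = 80 — satisfied.
C9: u − q = 2 − 12 = -10 — satisfied.
C10: p = 10, q = 12; distinct — satisfied.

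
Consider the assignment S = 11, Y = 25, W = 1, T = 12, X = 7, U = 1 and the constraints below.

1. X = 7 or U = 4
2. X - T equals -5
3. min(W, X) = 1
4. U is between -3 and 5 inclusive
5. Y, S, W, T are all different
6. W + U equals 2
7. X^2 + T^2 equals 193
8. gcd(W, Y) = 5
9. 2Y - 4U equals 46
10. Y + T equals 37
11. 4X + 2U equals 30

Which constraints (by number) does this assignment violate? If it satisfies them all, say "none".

1. X = 7 = 7 (first disjunct) — holds.
2. X - T = 7 - 12 = -5 — holds.
3. min(1, 7) = 1 — holds.
4. U = 1 lies in [-3, 5] — holds.
5. values 25, 11, 1, 12 are pairwise distinct — holds.
6. W + U = 1 + 1 = 2 — holds.
7. X^2 + T^2 = 7^2 + 12^2 = 49 + 144 = 193 — holds.
8. gcd(1, 25) = 1, not 5 — fails.
9. 2Y - 4U = 2(25) - 4(1) = 46 — holds.
10. Y + T = 25 + 12 = 37 — holds.
11. 4X + 2U = 4(7) + 2(1) = 30 — holds.

Constraint 8 is violated.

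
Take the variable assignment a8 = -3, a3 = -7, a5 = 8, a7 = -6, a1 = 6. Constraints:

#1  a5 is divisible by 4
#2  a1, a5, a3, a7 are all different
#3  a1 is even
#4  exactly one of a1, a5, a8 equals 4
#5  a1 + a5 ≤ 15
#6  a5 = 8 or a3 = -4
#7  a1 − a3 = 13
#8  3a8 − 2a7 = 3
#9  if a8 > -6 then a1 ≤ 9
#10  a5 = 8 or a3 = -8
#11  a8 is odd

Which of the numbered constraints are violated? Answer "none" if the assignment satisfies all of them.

The assignment fails constraint 4.

#1 8 / 4 = 2, so 4 divides 8  true
#2 values 6, 8, -7, -6 are pairwise distinct  true
#3 a1 = 6 is even  true
#4 a1=6, a5=8, a8=-3; 0 of them equal 4, not exactly one  false
#5 a1 + a5 = 6 + 8 = 14; 14 ≤ 15  true
#6 a5 = 8 = 8 (first disjunct)  true
#7 a1 − a3 = 6 − (-7) = 13  true
#8 3a8 − 2a7 = 3(-3) − 2(-6) = 3  true
#9 a8 = -3 > -6, so we need a1 ≤ 9; a1 = 6 ≤ 9  true
#10 a5 = 8 = 8 (first disjunct)  true
#11 a8 = -3 is odd  true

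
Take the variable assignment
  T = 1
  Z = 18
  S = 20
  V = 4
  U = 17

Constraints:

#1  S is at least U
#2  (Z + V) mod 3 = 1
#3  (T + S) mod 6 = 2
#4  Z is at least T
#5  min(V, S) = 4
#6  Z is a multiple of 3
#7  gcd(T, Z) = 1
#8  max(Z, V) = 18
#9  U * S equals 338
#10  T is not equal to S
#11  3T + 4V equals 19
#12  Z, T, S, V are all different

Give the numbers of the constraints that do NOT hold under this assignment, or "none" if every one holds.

#1 S = 20, U = 17; 20 ≥ 17  ✓
#2 Z + V = 22; 22 mod 3 = 1  ✓
#3 T + S = 21; 21 mod 6 = 3, not 2  ✗
#4 Z = 18, T = 1; 18 ≥ 1  ✓
#5 min(4, 20) = 4  ✓
#6 18 / 3 = 6, so 3 divides 18  ✓
#7 gcd(1, 18) = 1  ✓
#8 max(18, 4) = 18  ✓
#9 U * S = 17 * 20 = 340, not 338  ✗
#10 T = 1, S = 20; distinct  ✓
#11 3T + 4V = 3(1) + 4(4) = 19  ✓
#12 values 18, 1, 20, 4 are pairwise distinct  ✓

The assignment fails constraints 3, 9.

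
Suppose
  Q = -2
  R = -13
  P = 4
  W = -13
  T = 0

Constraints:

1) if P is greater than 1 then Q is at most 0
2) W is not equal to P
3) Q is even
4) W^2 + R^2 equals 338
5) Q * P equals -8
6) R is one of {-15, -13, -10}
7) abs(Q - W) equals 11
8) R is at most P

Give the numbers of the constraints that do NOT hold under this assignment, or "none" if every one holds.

None — every constraint holds.

1) P = 4 > 1, so we need Q ≤ 0; Q = -2 ≤ 0  ✔
2) W = -13, P = 4; distinct  ✔
3) Q = -2 is even  ✔
4) W^2 + R^2 = (-13)^2 + (-13)^2 = 169 + 169 = 338  ✔
5) Q * P = -2 * 4 = -8  ✔
6) R = -13 is in {-15, -13, -10}  ✔
7) abs(-2 - (-13)) = 11  ✔
8) R = -13, P = 4; -13 ≤ 4  ✔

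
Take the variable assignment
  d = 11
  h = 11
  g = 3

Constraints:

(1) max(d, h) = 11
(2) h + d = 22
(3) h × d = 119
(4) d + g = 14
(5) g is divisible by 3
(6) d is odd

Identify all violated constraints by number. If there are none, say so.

(1) max(11, 11) = 11 — holds.
(2) h + d = 11 + 11 = 22 — holds.
(3) h × d = 11 × 11 = 121, not 119 — does not hold.
(4) d + g = 11 + 3 = 14 — holds.
(5) 3 / 3 = 1, so 3 divides 3 — holds.
(6) d = 11 is odd — holds.

The assignment fails constraint 3.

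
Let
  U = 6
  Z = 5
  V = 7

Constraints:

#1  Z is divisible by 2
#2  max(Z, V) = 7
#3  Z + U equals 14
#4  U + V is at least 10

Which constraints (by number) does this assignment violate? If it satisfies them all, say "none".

Constraints 1 and 3 are violated.

#1 5 = 2*2 + 1, so 2 does not divide 5 — violated.
#2 max(5, 7) = 7 — satisfied.
#3 Z + U = 5 + 6 = 11, not 14 — violated.
#4 U + V = 6 + 7 = 13; 13 ≥ 10 — satisfied.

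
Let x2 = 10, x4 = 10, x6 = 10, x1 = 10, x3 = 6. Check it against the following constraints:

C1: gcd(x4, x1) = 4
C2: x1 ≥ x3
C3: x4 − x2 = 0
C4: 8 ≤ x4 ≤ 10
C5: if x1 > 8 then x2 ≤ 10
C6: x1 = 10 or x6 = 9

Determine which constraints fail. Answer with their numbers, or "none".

Constraint 1 does not hold.

C1: gcd(10, 10) = 10, not 4  fails
C2: x1 = 10, x3 = 6; 10 ≥ 6  holds
C3: x4 − x2 = 10 − 10 = 0  holds
C4: x4 = 10 lies in [8, 10]  holds
C5: x1 = 10 > 8, so we need x2 ≤ 10; x2 = 10 ≤ 10  holds
C6: x1 = 10 = 10 (first disjunct)  holds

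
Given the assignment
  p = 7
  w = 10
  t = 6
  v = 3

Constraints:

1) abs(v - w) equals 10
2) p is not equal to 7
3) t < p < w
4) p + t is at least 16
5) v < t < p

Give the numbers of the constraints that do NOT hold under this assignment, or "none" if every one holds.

Constraints 1, 2, and 4 are violated.

1) abs(3 - 10) = 7, not 10  FAIL
2) p = 7, but 7 is required to differ  FAIL
3) values 6 < 7 < 10  OK
4) p + t = 7 + 6 = 13; 13 < 16, bound 16 not met  FAIL
5) values 3 < 6 < 7  OK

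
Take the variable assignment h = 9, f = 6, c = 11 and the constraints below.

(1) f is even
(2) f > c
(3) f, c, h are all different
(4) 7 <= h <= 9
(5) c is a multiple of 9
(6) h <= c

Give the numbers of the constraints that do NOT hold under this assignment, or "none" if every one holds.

(1) f = 6 is even — satisfied.
(2) f = 6, c = 11; 6 ≤ 11 (want >) — violated.
(3) values 6, 11, 9 are pairwise distinct — satisfied.
(4) h = 9 lies in [7, 9] — satisfied.
(5) 11 = 9*1 + 2, so 9 does not divide 11 — violated.
(6) h = 9, c = 11; 9 ≤ 11 — satisfied.

Violated: 2, 5.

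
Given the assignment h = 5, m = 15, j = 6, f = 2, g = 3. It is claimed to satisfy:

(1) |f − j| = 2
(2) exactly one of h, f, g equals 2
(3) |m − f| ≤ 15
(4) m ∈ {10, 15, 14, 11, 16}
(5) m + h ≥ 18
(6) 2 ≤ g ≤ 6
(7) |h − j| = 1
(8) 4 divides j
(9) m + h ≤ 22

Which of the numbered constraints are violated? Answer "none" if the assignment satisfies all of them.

The assignment fails constraints 1, 8.

(1) |2 − 6| = 4, not 2 — fails.
(2) h=5, f=2, g=3; 1 of them equals 2 — holds.
(3) |15 − 2| = 13; 13 ≤ 15 — holds.
(4) m = 15 is in {10, 15, 14, 11, 16} — holds.
(5) m + h = 15 + 5 = 20; 20 ≥ 18 — holds.
(6) g = 3 lies in [2, 6] — holds.
(7) |5 − 6| = 1 — holds.
(8) 6 = 4×1 + 2, so 4 does not divide 6 — fails.
(9) m + h = 15 + 5 = 20; 20 ≤ 22 — holds.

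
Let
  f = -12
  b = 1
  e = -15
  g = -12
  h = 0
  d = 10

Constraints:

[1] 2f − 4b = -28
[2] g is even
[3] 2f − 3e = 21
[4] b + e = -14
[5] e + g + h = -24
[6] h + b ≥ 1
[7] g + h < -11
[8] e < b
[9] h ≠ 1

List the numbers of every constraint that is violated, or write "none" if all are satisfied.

Constraint 5 does not hold.

[1] 2f − 4b = 2(-12) − 4(1) = -28  ✓
[2] g = -12 is even  ✓
[3] 2f − 3e = 2(-12) − 3(-15) = 21  ✓
[4] b + e = 1 + (-15) = -14  ✓
[5] e + g + h = -15 + (-12) + 0 = -27, not -24  ✗
[6] h + b = 0 + 1 = 1; 1 ≥ 1  ✓
[7] g + h = -12 + 0 = -12; -12 < -11  ✓
[8] e = -15, b = 1; -15 < 1  ✓
[9] h = 0, and 0 ≠ 1  ✓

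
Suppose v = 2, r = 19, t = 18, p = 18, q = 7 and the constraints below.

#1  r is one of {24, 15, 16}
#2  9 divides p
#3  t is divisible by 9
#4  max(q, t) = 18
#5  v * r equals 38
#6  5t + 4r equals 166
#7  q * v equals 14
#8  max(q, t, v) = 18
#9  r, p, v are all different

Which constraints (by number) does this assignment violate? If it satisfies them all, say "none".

Violated: 1.

#1 r = 19 is not in {24, 15, 16}  ✗
#2 18 / 9 = 2, so 9 divides 18  ✓
#3 18 / 9 = 2, so 9 divides 18  ✓
#4 max(7, 18) = 18  ✓
#5 v * r = 2 * 19 = 38  ✓
#6 5t + 4r = 5(18) + 4(19) = 166  ✓
#7 q * v = 7 * 2 = 14  ✓
#8 max(7, 18, 2) = 18  ✓
#9 values 19, 18, 2 are pairwise distinct  ✓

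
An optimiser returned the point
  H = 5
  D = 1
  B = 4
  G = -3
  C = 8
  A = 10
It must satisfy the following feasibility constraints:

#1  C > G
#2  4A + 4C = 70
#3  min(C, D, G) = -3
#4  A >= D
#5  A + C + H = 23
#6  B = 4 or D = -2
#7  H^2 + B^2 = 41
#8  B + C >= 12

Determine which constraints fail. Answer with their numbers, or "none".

Violated: 2.

#1 C = 8, G = -3; 8 > -3 — OK.
#2 4A + 4C = 4(10) + 4(8) = 72, not 70 — violated.
#3 min(8, 1, -3) = -3 — OK.
#4 A = 10, D = 1; 10 ≥ 1 — OK.
#5 A + C + H = 10 + 8 + 5 = 23 — OK.
#6 B = 4 = 4 (first disjunct) — OK.
#7 H^2 + B^2 = 5^2 + 4^2 = 25 + 16 = 41 — OK.
#8 B + C = 4 + 8 = 12; 12 ≥ 12 — OK.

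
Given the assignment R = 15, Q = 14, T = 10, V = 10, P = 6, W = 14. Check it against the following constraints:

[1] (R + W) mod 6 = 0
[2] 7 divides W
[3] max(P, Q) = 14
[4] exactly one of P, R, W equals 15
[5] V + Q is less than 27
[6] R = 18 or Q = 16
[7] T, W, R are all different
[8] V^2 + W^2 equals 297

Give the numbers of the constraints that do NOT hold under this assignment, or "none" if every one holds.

[1] R + W = 29; 29 mod 6 = 5, not 0 — violated.
[2] 14 / 7 = 2, so 7 divides 14 — OK.
[3] max(6, 14) = 14 — OK.
[4] P=6, R=15, W=14; 1 of them equals 15 — OK.
[5] V + Q = 10 + 14 = 24; 24 < 27 — OK.
[6] R = 15 ≠ 18 and Q = 14 ≠ 16; both disjuncts false — violated.
[7] values 10, 14, 15 are pairwise distinct — OK.
[8] V^2 + W^2 = 10^2 + 14^2 = 100 + 196 = 296, not 297 — violated.

Violated: 1, 6, and 8.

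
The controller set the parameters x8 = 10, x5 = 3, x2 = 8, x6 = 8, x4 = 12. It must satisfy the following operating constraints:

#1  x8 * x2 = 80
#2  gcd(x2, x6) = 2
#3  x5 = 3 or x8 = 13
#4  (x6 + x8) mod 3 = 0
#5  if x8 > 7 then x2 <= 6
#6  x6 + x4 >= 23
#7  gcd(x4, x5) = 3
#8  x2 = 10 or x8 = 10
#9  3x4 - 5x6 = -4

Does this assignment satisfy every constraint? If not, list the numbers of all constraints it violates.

#1 x8 * x2 = 10 * 8 = 80  true
#2 gcd(8, 8) = 8, not 2  false
#3 x5 = 3 = 3 (first disjunct)  true
#4 x6 + x8 = 18; 18 mod 3 = 0  true
#5 x8 = 10 > 7, so we need x2 ≤ 6; but x2 = 8 > 6  false
#6 x6 + x4 = 8 + 12 = 20; 20 < 23, bound 23 not met  false
#7 gcd(12, 3) = 3  true
#8 x2 = 8 ≠ 10, but x8 = 10 = 10 (second disjunct)  true
#9 3x4 - 5x6 = 3(12) - 5(8) = -4  true

The assignment fails constraints 2, 5, 6.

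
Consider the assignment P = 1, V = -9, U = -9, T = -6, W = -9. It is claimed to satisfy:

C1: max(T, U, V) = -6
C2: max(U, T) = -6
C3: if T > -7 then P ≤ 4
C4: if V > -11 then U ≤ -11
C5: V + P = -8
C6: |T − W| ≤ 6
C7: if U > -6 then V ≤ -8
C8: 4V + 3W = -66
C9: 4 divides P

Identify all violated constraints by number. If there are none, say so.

No — constraints 4, 8, 9 are not satisfied.

C1: max(-6, -9, -9) = -6 — holds.
C2: max(-9, -6) = -6 — holds.
C3: T = -6 > -7, so we need P ≤ 4; P = 1 ≤ 4 — holds.
C4: V = -9 > -11, so we need U ≤ -11; but U = -9 > -11 — fails.
C5: V + P = -9 + 1 = -8 — holds.
C6: |-6 − (-9)| = 3; 3 ≤ 6 — holds.
C7: U = -9, not > -6; antecedent false, conditional vacuously true — holds.
C8: 4V + 3W = 4(-9) + 3(-9) = -63, not -66 — fails.
C9: 1 = 4×0 + 1, so 4 does not divide 1 — fails.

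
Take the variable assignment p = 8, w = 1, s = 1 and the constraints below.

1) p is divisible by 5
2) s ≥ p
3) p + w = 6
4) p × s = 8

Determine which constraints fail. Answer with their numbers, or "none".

Constraints 1, 2, and 3 are violated.

1) 8 = 5×1 + 3, so 5 does not divide 8 — does not hold.
2) s = 1, p = 8; 1 < 8 (want ≥) — does not hold.
3) p + w = 8 + 1 = 9, not 6 — does not hold.
4) p × s = 8 × 1 = 8 — holds.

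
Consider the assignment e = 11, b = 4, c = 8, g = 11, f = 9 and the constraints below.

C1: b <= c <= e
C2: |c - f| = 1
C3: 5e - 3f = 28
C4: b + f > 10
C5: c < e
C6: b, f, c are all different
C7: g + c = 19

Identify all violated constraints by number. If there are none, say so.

C1: values 4 <= 8 <= 11  ✓
C2: |8 - 9| = 1  ✓
C3: 5e - 3f = 5(11) - 3(9) = 28  ✓
C4: b + f = 4 + 9 = 13; 13 > 10  ✓
C5: c = 8, e = 11; 8 < 11  ✓
C6: values 4, 9, 8 are pairwise distinct  ✓
C7: g + c = 11 + 8 = 19  ✓

No violations.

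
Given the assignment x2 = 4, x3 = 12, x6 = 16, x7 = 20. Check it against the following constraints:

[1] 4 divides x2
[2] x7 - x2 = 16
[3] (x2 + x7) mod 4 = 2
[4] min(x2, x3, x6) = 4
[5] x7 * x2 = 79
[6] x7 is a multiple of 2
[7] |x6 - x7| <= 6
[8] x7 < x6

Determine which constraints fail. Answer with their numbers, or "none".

Constraints 3, 5, and 8 do not hold.

[1] 4 / 4 = 1, so 4 divides 4 — satisfied.
[2] x7 - x2 = 20 - 4 = 16 — satisfied.
[3] x2 + x7 = 24; 24 mod 4 = 0, not 2 — violated.
[4] min(4, 12, 16) = 4 — satisfied.
[5] x7 * x2 = 20 * 4 = 80, not 79 — violated.
[6] 20 / 2 = 10, so 2 divides 20 — satisfied.
[7] |16 - 20| = 4; 4 ≤ 6 — satisfied.
[8] x7 = 20, x6 = 16; 20 ≥ 16 (want <) — violated.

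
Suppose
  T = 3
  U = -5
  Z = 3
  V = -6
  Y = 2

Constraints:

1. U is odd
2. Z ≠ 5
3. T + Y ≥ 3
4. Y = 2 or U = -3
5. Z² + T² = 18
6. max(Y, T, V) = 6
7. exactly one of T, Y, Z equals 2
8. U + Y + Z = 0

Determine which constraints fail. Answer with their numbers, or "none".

The assignment fails constraint 6.

1. U = -5 is odd  true
2. Z = 3, and 3 ≠ 5  true
3. T + Y = 3 + 2 = 5; 5 ≥ 3  true
4. Y = 2 = 2 (first disjunct)  true
5. Z² + T² = 3² + 3² = 9 + 9 = 18  true
6. max(2, 3, -6) = 3, not 6  false
7. T=3, Y=2, Z=3; 1 of them equals 2  true
8. U + Y + Z = -5 + 2 + 3 = 0  true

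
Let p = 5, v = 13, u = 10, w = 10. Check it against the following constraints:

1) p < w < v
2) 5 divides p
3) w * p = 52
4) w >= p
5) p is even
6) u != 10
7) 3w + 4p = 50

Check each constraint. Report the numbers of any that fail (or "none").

1) values 5 < 10 < 13  ✓
2) 5 / 5 = 1, so 5 divides 5  ✓
3) w * p = 10 * 5 = 50, not 52  ✗
4) w = 10, p = 5; 10 ≥ 5  ✓
5) p = 5 is odd  ✗
6) u = 10, but 10 is required to differ  ✗
7) 3w + 4p = 3(10) + 4(5) = 50  ✓

Constraints 3, 5, and 6 do not hold.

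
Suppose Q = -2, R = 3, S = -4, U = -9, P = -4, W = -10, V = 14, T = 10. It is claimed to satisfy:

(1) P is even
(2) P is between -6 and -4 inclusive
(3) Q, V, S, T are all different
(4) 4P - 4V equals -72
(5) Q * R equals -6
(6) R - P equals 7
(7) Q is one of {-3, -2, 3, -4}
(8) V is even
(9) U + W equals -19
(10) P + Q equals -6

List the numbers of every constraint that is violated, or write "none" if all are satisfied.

None — every constraint holds.

(1) P = -4 is even  ✓
(2) P = -4 lies in [-6, -4]  ✓
(3) values -2, 14, -4, 10 are pairwise distinct  ✓
(4) 4P - 4V = 4(-4) - 4(14) = -72  ✓
(5) Q * R = -2 * 3 = -6  ✓
(6) R - P = 3 - (-4) = 7  ✓
(7) Q = -2 is in {-3, -2, 3, -4}  ✓
(8) V = 14 is even  ✓
(9) U + W = -9 + (-10) = -19  ✓
(10) P + Q = -4 + (-2) = -6  ✓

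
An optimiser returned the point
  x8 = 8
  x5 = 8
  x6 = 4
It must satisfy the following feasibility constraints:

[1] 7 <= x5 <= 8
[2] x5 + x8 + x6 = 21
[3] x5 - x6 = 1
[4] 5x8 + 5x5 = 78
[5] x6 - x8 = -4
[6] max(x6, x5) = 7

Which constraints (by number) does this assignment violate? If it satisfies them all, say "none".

The assignment fails constraints 2, 3, 4, and 6.

[1] x5 = 8 lies in [7, 8] — holds.
[2] x5 + x8 + x6 = 8 + 8 + 4 = 20, not 21 — fails.
[3] x5 - x6 = 8 - 4 = 4, not 1 — fails.
[4] 5x8 + 5x5 = 5(8) + 5(8) = 80, not 78 — fails.
[5] x6 - x8 = 4 - 8 = -4 — holds.
[6] max(4, 8) = 8, not 7 — fails.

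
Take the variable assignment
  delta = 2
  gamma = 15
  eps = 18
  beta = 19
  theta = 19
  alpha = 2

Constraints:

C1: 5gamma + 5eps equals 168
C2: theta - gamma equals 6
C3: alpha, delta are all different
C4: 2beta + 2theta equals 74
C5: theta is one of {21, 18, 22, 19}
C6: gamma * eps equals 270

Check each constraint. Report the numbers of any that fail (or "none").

C1: 5gamma + 5eps = 5(15) + 5(18) = 165, not 168 — violated.
C2: theta - gamma = 19 - 15 = 4, not 6 — violated.
C3: alpha = delta = 2, not all different — violated.
C4: 2beta + 2theta = 2(19) + 2(19) = 76, not 74 — violated.
C5: theta = 19 is in {21, 18, 22, 19} — satisfied.
C6: gamma * eps = 15 * 18 = 270 — satisfied.

Constraints 1, 2, 3, and 4 are violated.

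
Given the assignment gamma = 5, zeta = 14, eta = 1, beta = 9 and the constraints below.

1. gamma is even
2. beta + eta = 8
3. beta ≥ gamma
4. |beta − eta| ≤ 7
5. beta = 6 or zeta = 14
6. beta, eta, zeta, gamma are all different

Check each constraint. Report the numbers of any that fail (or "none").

Constraints 1, 2, 4 are violated.

1. gamma = 5 is odd  ✗
2. beta + eta = 9 + 1 = 10, not 8  ✗
3. beta = 9, gamma = 5; 9 ≥ 5  ✓
4. |9 − 1| = 8; 8 > 7, exceeds bound 7  ✗
5. beta = 9 ≠ 6, but zeta = 14 = 14 (second disjunct)  ✓
6. values 9, 1, 14, 5 are pairwise distinct  ✓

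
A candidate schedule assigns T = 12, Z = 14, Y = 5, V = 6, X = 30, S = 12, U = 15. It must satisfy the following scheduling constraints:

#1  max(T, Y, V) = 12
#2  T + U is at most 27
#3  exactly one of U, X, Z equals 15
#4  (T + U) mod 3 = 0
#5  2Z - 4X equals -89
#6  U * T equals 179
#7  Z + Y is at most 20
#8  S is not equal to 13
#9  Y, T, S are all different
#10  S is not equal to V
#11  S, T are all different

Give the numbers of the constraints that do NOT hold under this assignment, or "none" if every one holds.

The assignment fails constraints 5, 6, 9, and 11.

#1 max(12, 5, 6) = 12 — holds.
#2 T + U = 12 + 15 = 27; 27 ≤ 27 — holds.
#3 U=15, X=30, Z=14; 1 of them equals 15 — holds.
#4 T + U = 27; 27 mod 3 = 0 — holds.
#5 2Z - 4X = 2(14) - 4(30) = -92, not -89 — fails.
#6 U * T = 15 * 12 = 180, not 179 — fails.
#7 Z + Y = 14 + 5 = 19; 19 ≤ 20 — holds.
#8 S = 12, and 12 ≠ 13 — holds.
#9 T = S = 12, not all different — fails.
#10 S = 12, V = 6; distinct — holds.
#11 S = T = 12, not all different — fails.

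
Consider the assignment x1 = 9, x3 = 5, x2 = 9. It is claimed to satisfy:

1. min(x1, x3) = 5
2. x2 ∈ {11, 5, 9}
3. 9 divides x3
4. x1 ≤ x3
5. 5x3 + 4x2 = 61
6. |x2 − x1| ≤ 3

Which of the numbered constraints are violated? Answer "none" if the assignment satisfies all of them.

1. min(9, 5) = 5 — satisfied.
2. x2 = 9 is in {11, 5, 9} — satisfied.
3. 5 = 9×0 + 5, so 9 does not divide 5 — violated.
4. x1 = 9, x3 = 5; 9 > 5 (want ≤) — violated.
5. 5x3 + 4x2 = 5(5) + 4(9) = 61 — satisfied.
6. |9 − 9| = 0; 0 ≤ 3 — satisfied.

No — constraints 3 and 4 are not satisfied.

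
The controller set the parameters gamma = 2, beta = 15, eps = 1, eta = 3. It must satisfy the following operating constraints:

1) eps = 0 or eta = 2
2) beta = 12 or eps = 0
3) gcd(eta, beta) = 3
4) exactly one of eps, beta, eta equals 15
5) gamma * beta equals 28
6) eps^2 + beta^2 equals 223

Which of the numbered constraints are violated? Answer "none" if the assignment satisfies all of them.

Constraints 1, 2, 5, 6 are violated.

1) eps = 1 ≠ 0 and eta = 3 ≠ 2; both disjuncts false  FAIL
2) beta = 15 ≠ 12 and eps = 1 ≠ 0; both disjuncts false  FAIL
3) gcd(3, 15) = 3  OK
4) eps=1, beta=15, eta=3; 1 of them equals 15  OK
5) gamma * beta = 2 * 15 = 30, not 28  FAIL
6) eps^2 + beta^2 = 1^2 + 15^2 = 1 + 225 = 226, not 223  FAIL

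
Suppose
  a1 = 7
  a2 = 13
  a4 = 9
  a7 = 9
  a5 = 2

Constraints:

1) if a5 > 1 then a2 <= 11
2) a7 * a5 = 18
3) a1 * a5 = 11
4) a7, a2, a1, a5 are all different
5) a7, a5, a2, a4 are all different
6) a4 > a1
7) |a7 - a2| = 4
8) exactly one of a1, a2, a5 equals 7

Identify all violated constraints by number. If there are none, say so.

1) a5 = 2 > 1, so we need a2 ≤ 11; but a2 = 13 > 11  fails
2) a7 * a5 = 9 * 2 = 18  holds
3) a1 * a5 = 7 * 2 = 14, not 11  fails
4) values 9, 13, 7, 2 are pairwise distinct  holds
5) a7 = a4 = 9, not all different  fails
6) a4 = 9, a1 = 7; 9 > 7  holds
7) |9 - 13| = 4  holds
8) a1=7, a2=13, a5=2; 1 of them equals 7  holds

Violated: 1, 3, 5.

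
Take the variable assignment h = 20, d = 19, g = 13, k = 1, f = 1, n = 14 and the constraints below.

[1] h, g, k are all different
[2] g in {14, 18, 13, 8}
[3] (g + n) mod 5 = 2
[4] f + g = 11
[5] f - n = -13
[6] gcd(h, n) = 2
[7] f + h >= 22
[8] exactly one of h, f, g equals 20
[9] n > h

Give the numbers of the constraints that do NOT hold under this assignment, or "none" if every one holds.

Constraints 4, 7, and 9 do not hold.

[1] values 20, 13, 1 are pairwise distinct — satisfied.
[2] g = 13 is in {14, 18, 13, 8} — satisfied.
[3] g + n = 27; 27 mod 5 = 2 — satisfied.
[4] f + g = 1 + 13 = 14, not 11 — violated.
[5] f - n = 1 - 14 = -13 — satisfied.
[6] gcd(20, 14) = 2 — satisfied.
[7] f + h = 1 + 20 = 21; 21 < 22, bound 22 not met — violated.
[8] h=20, f=1, g=13; 1 of them equals 20 — satisfied.
[9] n = 14, h = 20; 14 ≤ 20 (want >) — violated.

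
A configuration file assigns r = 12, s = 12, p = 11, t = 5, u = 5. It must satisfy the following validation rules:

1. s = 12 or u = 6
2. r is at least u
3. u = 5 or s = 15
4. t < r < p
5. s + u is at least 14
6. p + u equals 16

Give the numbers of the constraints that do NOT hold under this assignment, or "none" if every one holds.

Violated: 4.

1. s = 12 = 12 (first disjunct) — holds.
2. r = 12, u = 5; 12 ≥ 5 — holds.
3. u = 5 = 5 (first disjunct) — holds.
4. values 5, 12, 11; r = 12 is not < p = 11 — fails.
5. s + u = 12 + 5 = 17; 17 ≥ 14 — holds.
6. p + u = 11 + 5 = 16 — holds.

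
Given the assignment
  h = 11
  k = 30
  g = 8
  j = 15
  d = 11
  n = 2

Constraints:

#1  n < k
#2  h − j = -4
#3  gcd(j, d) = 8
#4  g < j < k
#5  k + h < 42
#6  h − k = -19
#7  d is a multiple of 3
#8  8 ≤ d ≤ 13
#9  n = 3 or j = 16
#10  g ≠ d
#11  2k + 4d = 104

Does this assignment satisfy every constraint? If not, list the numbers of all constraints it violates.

Violated: 3, 7, and 9.

#1 n = 2, k = 30; 2 < 30 — holds.
#2 h − j = 11 − 15 = -4 — holds.
#3 gcd(15, 11) = 1, not 8 — fails.
#4 values 8 < 15 < 30 — holds.
#5 k + h = 30 + 11 = 41; 41 < 42 — holds.
#6 h − k = 11 − 30 = -19 — holds.
#7 11 = 3×3 + 2, so 3 does not divide 11 — fails.
#8 d = 11 lies in [8, 13] — holds.
#9 n = 2 ≠ 3 and j = 15 ≠ 16; both disjuncts false — fails.
#10 g = 8, d = 11; distinct — holds.
#11 2k + 4d = 2(30) + 4(11) = 104 — holds.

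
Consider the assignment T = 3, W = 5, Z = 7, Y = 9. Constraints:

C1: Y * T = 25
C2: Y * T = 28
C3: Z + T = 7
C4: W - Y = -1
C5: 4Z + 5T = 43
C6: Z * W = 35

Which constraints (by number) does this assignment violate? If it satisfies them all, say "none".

Constraints 1, 2, 3, 4 are violated.

C1: Y * T = 9 * 3 = 27, not 25 — violated.
C2: Y * T = 9 * 3 = 27, not 28 — violated.
C3: Z + T = 7 + 3 = 10, not 7 — violated.
C4: W - Y = 5 - 9 = -4, not -1 — violated.
C5: 4Z + 5T = 4(7) + 5(3) = 43 — satisfied.
C6: Z * W = 7 * 5 = 35 — satisfied.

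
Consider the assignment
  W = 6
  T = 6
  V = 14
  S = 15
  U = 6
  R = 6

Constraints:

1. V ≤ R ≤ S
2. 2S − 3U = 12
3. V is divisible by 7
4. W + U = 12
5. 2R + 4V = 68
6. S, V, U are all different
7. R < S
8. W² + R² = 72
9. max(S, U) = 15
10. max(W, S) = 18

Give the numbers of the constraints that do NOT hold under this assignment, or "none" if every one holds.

1. values 14, 6, 15; V = 14 is not ≤ R = 6 — violated.
2. 2S − 3U = 2(15) − 3(6) = 12 — satisfied.
3. 14 / 7 = 2, so 7 divides 14 — satisfied.
4. W + U = 6 + 6 = 12 — satisfied.
5. 2R + 4V = 2(6) + 4(14) = 68 — satisfied.
6. values 15, 14, 6 are pairwise distinct — satisfied.
7. R = 6, S = 15; 6 < 15 — satisfied.
8. W² + R² = 6² + 6² = 36 + 36 = 72 — satisfied.
9. max(15, 6) = 15 — satisfied.
10. max(6, 15) = 15, not 18 — violated.

Constraints 1 and 10 are violated.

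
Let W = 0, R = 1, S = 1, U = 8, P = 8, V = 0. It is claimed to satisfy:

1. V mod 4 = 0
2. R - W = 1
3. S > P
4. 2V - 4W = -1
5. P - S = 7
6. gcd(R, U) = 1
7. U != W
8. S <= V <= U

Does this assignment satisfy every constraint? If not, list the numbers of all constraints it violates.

The assignment fails constraints 3, 4, 8.

1. 0 mod 4 = 0 — satisfied.
2. R - W = 1 - 0 = 1 — satisfied.
3. S = 1, P = 8; 1 ≤ 8 (want >) — violated.
4. 2V - 4W = 2(0) - 4(0) = 0, not -1 — violated.
5. P - S = 8 - 1 = 7 — satisfied.
6. gcd(1, 8) = 1 — satisfied.
7. U = 8, W = 0; distinct — satisfied.
8. values 1, 0, 8; S = 1 is not <= V = 0 — violated.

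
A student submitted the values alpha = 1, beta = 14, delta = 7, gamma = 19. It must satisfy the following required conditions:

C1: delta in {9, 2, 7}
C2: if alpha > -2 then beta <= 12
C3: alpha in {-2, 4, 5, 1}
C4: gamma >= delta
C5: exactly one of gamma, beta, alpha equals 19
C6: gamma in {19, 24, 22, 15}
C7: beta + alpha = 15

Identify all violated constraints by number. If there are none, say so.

Violated: 2.

C1: delta = 7 is in {9, 2, 7}  holds
C2: alpha = 1 > -2, so we need beta ≤ 12; but beta = 14 > 12  fails
C3: alpha = 1 is in {-2, 4, 5, 1}  holds
C4: gamma = 19, delta = 7; 19 ≥ 7  holds
C5: gamma=19, beta=14, alpha=1; 1 of them equals 19  holds
C6: gamma = 19 is in {19, 24, 22, 15}  holds
C7: beta + alpha = 14 + 1 = 15  holds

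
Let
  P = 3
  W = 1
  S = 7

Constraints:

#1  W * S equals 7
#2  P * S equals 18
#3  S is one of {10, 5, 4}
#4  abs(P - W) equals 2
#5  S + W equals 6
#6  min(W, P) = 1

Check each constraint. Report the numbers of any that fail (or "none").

#1 W * S = 1 * 7 = 7  ✔
#2 P * S = 3 * 7 = 21, not 18  ✘
#3 S = 7 is not in {10, 5, 4}  ✘
#4 abs(3 - 1) = 2  ✔
#5 S + W = 7 + 1 = 8, not 6  ✘
#6 min(1, 3) = 1  ✔

The assignment fails constraints 2, 3, and 5.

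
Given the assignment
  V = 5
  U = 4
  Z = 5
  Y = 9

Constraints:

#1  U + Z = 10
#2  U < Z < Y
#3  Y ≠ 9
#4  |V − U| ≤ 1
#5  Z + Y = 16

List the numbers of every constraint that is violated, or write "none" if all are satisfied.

#1 U + Z = 4 + 5 = 9, not 10  no
#2 values 4 < 5 < 9  yes
#3 Y = 9, but 9 is required to differ  no
#4 |5 − 4| = 1; 1 ≤ 1  yes
#5 Z + Y = 5 + 9 = 14, not 16  no

Violated: 1, 3, and 5.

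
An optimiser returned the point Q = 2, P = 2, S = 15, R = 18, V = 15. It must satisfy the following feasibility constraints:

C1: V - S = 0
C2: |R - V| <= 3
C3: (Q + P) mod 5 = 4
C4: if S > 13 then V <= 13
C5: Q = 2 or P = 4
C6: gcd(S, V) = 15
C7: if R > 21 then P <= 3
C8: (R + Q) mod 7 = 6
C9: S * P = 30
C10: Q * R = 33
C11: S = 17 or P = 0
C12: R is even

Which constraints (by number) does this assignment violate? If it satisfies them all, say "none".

C1: V - S = 15 - 15 = 0  yes
C2: |18 - 15| = 3; 3 ≤ 3  yes
C3: Q + P = 4; 4 mod 5 = 4  yes
C4: S = 15 > 13, so we need V ≤ 13; but V = 15 > 13  no
C5: Q = 2 = 2 (first disjunct)  yes
C6: gcd(15, 15) = 15  yes
C7: R = 18, not > 21; antecedent false, conditional vacuously true  yes
C8: R + Q = 20; 20 mod 7 = 6  yes
C9: S * P = 15 * 2 = 30  yes
C10: Q * R = 2 * 18 = 36, not 33  no
C11: S = 15 ≠ 17 and P = 2 ≠ 0; both disjuncts false  no
C12: R = 18 is even  yes

Constraints 4, 10, and 11 do not hold.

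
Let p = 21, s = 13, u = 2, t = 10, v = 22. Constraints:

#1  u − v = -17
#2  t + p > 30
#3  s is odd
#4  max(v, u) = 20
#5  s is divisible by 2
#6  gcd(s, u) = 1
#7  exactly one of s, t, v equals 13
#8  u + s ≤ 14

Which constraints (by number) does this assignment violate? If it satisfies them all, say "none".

#1 u − v = 2 − 22 = -20, not -17 — fails.
#2 t + p = 10 + 21 = 31; 31 > 30 — holds.
#3 s = 13 is odd — holds.
#4 max(22, 2) = 22, not 20 — fails.
#5 13 = 2×6 + 1, so 2 does not divide 13 — fails.
#6 gcd(13, 2) = 1 — holds.
#7 s=13, t=10, v=22; 1 of them equals 13 — holds.
#8 u + s = 2 + 13 = 15; 15 > 14, bound 14 not met — fails.

The assignment fails constraints 1, 4, 5, and 8.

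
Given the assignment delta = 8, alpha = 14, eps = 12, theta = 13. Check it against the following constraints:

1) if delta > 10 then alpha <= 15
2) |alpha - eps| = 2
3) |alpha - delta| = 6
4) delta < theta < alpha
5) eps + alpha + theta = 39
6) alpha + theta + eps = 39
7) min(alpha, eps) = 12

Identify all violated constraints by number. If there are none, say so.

1) delta = 8, not > 10; antecedent false, conditional vacuously true — satisfied.
2) |14 - 12| = 2 — satisfied.
3) |14 - 8| = 6 — satisfied.
4) values 8 < 13 < 14 — satisfied.
5) eps + alpha + theta = 12 + 14 + 13 = 39 — satisfied.
6) alpha + theta + eps = 14 + 13 + 12 = 39 — satisfied.
7) min(14, 12) = 12 — satisfied.

All constraints are satisfied.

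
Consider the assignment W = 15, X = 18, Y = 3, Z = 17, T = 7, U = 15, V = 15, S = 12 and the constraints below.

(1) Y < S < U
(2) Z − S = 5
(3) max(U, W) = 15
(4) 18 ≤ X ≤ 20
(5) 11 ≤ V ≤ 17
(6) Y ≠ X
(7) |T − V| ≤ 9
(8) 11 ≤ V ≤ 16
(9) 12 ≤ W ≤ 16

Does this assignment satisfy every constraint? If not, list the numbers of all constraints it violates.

(1) values 3 < 12 < 15 — holds.
(2) Z − S = 17 − 12 = 5 — holds.
(3) max(15, 15) = 15 — holds.
(4) X = 18 lies in [18, 20] — holds.
(5) V = 15 lies in [11, 17] — holds.
(6) Y = 3, X = 18; distinct — holds.
(7) |7 − 15| = 8; 8 ≤ 9 — holds.
(8) V = 15 lies in [11, 16] — holds.
(9) W = 15 lies in [12, 16] — holds.

The assignment satisfies every constraint.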